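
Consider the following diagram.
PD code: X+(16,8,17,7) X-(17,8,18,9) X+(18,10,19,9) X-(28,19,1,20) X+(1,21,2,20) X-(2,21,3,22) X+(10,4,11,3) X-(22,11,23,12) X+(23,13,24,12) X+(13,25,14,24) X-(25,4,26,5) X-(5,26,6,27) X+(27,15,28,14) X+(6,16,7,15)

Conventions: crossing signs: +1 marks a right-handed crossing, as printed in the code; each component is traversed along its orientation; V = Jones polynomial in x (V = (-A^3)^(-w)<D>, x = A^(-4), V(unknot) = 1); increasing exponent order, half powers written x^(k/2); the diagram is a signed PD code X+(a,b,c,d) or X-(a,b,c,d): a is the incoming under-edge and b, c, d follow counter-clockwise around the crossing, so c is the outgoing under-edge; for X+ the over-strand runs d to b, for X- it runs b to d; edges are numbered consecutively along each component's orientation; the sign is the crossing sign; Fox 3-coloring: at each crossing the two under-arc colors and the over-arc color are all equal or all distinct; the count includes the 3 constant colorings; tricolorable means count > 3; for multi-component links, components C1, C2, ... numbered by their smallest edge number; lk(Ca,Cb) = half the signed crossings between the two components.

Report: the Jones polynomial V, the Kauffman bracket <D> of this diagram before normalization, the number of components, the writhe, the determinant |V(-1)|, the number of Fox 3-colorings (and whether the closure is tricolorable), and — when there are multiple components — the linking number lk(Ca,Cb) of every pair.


V = -x^-1 + 2 - x + 2x^2 - x^3 + x^4 - x^5
<D> = -A^-14 + A^-10 - A^-6 + 2A^-2 - A^2 + 2A^6 - A^10 (w = +2)
1 component over 14 crossings, w = +2
9 Fox colorings among 3^14, |V(-1)| = 9: tricolorable
why: V spans 6 powers of x: at least 6 crossings in any diagram


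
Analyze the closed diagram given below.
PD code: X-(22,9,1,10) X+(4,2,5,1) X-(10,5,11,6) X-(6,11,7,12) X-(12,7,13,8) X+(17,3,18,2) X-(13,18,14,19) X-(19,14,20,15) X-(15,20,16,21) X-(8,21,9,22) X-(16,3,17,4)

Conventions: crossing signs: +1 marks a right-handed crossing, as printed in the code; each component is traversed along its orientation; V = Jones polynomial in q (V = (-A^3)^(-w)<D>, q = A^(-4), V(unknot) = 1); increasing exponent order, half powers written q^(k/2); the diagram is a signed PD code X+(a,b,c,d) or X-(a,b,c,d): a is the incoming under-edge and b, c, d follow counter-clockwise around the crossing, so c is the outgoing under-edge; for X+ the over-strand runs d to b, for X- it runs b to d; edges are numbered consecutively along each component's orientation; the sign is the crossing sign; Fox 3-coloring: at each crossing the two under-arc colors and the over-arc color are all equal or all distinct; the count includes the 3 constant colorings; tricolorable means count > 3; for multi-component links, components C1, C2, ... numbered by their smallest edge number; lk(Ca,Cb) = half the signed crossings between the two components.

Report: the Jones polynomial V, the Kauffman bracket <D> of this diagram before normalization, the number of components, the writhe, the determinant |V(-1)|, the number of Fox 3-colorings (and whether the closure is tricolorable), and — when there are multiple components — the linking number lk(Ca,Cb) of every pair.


V(q) = q^-11 - 2q^-10 + 2q^-9 - 3q^-8 + 2q^-7 - 2q^-6 + 2q^-5 + q^-3
bracket: -A^-9 - 2A^-1 + 2A^3 - 2A^7 + 3A^11 - 2A^15 + 2A^19 - A^23, w = -7
1 component, writhe -7, over 11 crossings
det 15, colorings 9 of 3^11 — tricolorable
observation: w = -7 shifts under R1 moves; the (-A^3)^(7) factor cancels that in V


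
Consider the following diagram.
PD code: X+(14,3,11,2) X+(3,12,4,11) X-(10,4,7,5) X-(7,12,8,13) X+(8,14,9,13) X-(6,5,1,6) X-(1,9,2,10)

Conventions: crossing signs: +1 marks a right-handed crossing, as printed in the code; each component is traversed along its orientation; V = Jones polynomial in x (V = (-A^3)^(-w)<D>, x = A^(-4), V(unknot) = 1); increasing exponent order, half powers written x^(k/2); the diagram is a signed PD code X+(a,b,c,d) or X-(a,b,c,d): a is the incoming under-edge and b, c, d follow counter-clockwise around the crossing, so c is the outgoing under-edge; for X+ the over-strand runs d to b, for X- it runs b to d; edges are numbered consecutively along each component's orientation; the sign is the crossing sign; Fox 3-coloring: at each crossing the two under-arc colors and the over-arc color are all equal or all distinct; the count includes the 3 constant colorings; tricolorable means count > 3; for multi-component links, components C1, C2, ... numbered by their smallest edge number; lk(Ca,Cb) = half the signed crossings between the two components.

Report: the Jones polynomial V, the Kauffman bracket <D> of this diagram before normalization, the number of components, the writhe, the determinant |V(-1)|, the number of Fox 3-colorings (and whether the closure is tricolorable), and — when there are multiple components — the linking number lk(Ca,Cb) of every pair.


V = x^-2 + 2 + x^2
<D> = -A^-11 - 2A^-3 - A^5 (w = -1)
3 components over 7 crossings, w = -1
lk(C1,C2): -1
lk(C1,C3) = +1
linking number lk(C2,C3) = 0
3 Fox colorings among 3^7, |V(-1)| = 4: not tricolorable
why: w = -1 shifts under R1 moves; the (-A^3)^(1) factor cancels that in V


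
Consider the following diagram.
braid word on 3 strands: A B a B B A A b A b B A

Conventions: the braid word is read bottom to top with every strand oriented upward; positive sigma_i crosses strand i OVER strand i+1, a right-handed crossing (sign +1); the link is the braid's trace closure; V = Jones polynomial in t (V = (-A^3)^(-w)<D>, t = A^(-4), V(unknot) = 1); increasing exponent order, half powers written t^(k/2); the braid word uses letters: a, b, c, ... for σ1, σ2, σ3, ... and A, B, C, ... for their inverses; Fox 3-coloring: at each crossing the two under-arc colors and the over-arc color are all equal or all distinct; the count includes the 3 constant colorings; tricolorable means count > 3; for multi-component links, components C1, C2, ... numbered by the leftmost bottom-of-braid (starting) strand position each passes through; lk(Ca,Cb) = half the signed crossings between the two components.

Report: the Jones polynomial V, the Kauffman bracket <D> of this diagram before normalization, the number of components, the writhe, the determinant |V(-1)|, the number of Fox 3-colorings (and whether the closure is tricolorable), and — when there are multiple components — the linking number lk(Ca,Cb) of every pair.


V = t^-10 - 3t^-9 + 5t^-8 - 7t^-7 + 7t^-6 - 7t^-5 + 6t^-4 - 3t^-3 + 2t^-2
<D> = 2A^-10 - 3A^-6 + 6A^-2 - 7A^2 + 7A^6 - 7A^10 + 5A^14 - 3A^18 + A^22 (w = -6)
1 component over 12 crossings, w = -6
3 Fox colorings among 3^12, |V(-1)| = 41: not tricolorable
why: V spans 8 powers of t: at least 8 crossings in any diagram


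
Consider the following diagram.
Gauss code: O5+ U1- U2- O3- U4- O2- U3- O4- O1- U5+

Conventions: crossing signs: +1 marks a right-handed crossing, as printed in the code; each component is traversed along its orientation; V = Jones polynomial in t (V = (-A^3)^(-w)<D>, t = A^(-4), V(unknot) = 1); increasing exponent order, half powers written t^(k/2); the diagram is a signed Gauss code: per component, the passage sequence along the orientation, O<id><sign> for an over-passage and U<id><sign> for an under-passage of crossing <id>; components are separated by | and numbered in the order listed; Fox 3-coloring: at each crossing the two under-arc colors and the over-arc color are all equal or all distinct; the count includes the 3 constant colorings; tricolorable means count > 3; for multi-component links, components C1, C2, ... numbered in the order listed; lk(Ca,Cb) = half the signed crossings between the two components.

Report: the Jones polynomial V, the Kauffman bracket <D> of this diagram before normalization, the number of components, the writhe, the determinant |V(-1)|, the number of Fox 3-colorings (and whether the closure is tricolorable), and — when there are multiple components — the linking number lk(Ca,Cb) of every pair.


Jones polynomial: V(t) = -t^-4 + t^-3 + t^-1
<D> = -A^-5 - A^3 + A^7; writhe -3
components 1, writhe -3 (5 crossings)
3-colorings: 9 of 3^5, det 3 — tricolorable
note: V spans 3 powers of t: at least 3 crossings in any diagram


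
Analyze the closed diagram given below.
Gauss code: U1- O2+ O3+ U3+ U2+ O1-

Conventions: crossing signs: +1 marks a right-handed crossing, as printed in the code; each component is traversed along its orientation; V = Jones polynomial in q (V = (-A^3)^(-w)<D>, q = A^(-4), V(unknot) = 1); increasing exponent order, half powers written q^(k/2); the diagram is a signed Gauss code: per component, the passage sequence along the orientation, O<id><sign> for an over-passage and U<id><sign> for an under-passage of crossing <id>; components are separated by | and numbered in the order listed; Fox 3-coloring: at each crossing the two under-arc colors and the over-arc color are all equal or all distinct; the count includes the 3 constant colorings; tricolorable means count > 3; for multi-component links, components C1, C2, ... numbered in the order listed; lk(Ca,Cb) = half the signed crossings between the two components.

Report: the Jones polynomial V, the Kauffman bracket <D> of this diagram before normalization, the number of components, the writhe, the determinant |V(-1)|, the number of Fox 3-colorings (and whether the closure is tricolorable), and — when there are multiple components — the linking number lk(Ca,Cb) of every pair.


V(q) = 1
bracket: -A^3, w = +1
1 component, writhe +1, over 3 crossings
det 1, colorings 3 of 3^3 — not tricolorable
observation: w = +1 (over 3 crossings) is diagram-only; (-A^3)^(-1) removes it from V


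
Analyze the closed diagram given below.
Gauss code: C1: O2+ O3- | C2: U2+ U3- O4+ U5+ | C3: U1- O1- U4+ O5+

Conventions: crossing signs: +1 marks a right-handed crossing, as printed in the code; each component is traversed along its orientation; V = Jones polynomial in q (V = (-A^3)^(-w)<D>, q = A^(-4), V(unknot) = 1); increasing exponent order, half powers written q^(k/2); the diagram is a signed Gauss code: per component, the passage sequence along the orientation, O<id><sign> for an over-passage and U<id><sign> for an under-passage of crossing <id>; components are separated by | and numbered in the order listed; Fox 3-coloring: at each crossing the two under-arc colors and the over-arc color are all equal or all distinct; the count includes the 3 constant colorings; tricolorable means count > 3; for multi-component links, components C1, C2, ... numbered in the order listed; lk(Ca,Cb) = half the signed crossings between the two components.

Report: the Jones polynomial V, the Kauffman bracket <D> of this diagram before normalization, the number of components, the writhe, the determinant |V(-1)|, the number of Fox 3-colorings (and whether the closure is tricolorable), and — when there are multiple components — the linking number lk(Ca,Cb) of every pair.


Jones polynomial: V(q) = 1 + q + q^2 + q^3
<D> = -A^-9 - A^-5 - A^-1 - A^3; writhe +1
components 3, writhe +1 (5 crossings)
linking number lk(C1,C2) = 0
lk(C1,C3): 0
lk(C2,C3) = +1
3-colorings: 9 of 3^6, det 0 — tricolorable
note: the 3 component pairs carry total linking +1


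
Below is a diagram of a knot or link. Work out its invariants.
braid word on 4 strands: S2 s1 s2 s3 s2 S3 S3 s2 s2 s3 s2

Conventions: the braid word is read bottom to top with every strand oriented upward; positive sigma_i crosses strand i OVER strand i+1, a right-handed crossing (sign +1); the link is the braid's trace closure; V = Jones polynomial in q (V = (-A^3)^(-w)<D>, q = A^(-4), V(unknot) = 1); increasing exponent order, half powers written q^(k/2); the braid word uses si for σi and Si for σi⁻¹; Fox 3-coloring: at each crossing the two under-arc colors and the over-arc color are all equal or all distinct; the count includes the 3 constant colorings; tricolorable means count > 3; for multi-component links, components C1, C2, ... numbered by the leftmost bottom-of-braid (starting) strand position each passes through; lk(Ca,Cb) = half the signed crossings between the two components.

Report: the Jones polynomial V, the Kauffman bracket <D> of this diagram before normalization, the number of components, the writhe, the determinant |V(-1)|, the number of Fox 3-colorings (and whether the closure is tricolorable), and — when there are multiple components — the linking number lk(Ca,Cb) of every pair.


Jones polynomial: V(q) = q - q^2 + 2q^3 - q^4 + q^5 - q^6
<D> = A^-9 - A^-5 + A^-1 - 2A^3 + A^7 - A^11; writhe +5
components 1, writhe +5 (11 crossings)
3-colorings: 3 of 3^11, det 7 — not tricolorable
note: |V(-1)| = 7: so not tricolorable, since 3 does not divide 7


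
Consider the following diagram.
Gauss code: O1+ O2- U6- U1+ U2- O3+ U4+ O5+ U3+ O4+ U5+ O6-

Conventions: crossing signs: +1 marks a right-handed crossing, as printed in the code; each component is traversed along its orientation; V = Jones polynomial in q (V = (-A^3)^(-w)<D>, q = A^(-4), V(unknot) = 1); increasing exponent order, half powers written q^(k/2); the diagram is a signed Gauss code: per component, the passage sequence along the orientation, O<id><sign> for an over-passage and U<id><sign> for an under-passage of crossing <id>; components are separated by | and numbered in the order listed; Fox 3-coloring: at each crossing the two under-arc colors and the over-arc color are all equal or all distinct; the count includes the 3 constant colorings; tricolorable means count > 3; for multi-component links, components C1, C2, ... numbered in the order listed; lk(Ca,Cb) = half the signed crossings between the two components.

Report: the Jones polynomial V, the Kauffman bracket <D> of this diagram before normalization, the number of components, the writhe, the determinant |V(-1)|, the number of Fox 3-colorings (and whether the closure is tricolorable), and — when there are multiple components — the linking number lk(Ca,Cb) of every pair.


V = q + q^3 - q^4
<D> = -A^-10 + A^-6 + A^2 (w = +2)
1 component over 6 crossings, w = +2
9 Fox colorings among 3^6, |V(-1)| = 3: tricolorable
why: |V(-1)| = 3: so tricolorable, since 3 divides 3


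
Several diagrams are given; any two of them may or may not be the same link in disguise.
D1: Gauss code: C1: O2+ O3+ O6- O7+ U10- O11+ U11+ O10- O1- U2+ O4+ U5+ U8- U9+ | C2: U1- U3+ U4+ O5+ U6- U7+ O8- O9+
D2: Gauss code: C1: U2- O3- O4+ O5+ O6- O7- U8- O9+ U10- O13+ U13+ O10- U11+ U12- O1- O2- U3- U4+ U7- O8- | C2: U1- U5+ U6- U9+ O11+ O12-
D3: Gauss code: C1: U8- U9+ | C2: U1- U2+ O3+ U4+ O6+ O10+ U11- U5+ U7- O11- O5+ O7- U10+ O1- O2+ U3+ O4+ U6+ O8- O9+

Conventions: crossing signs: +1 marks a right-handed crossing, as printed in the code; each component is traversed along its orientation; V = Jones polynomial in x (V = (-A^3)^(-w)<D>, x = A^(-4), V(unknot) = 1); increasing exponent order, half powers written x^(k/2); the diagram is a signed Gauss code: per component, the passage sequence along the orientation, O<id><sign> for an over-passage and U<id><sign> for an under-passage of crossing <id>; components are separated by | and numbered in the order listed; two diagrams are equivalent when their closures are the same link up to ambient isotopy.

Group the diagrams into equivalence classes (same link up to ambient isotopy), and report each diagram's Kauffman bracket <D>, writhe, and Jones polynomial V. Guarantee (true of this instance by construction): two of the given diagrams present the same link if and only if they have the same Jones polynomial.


grouping into links: {D1} | {D2} | {D3}
V(D1) = -x^(1/2) - x^(5/2)  (w +3, c 11, <D> = A^-1 + A^7)
D2 (bracket A^-7 + A^-3 + A - A^9; 13 crossings at w = -3): V = x^(-9/2) - x^(-5/2) - x^(-3/2) - x^(-1/2)
D3 (bracket -A^-9 + A^-1 + A^3 + A^7; 11 crossings at w = +3): V = -x^(1/2) - x^(3/2) - x^(5/2) + x^(9/2)
why: 3 classes among 3 diagrams; unequal V(x) rules out equality


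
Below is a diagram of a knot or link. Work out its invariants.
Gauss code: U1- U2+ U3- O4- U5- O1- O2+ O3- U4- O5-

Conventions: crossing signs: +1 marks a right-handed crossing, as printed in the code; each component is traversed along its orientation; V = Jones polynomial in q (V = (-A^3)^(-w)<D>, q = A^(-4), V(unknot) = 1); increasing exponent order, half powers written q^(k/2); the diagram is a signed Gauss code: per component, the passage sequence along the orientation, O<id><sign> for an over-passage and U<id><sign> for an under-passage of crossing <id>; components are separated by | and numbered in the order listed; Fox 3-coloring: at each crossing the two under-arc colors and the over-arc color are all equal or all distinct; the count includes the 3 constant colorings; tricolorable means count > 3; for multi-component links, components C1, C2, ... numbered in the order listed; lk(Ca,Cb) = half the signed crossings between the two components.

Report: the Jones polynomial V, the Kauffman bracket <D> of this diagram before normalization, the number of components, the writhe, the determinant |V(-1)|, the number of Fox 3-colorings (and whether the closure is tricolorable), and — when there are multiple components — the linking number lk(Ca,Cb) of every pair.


V(q) = -q^-4 + q^-3 + q^-1
bracket: -A^-5 - A^3 + A^7, w = -3
1 component, writhe -3, over 5 crossings
det 3, colorings 9 of 3^5 — tricolorable
observation: V spans 3 powers of q: at least 3 crossings in any diagram


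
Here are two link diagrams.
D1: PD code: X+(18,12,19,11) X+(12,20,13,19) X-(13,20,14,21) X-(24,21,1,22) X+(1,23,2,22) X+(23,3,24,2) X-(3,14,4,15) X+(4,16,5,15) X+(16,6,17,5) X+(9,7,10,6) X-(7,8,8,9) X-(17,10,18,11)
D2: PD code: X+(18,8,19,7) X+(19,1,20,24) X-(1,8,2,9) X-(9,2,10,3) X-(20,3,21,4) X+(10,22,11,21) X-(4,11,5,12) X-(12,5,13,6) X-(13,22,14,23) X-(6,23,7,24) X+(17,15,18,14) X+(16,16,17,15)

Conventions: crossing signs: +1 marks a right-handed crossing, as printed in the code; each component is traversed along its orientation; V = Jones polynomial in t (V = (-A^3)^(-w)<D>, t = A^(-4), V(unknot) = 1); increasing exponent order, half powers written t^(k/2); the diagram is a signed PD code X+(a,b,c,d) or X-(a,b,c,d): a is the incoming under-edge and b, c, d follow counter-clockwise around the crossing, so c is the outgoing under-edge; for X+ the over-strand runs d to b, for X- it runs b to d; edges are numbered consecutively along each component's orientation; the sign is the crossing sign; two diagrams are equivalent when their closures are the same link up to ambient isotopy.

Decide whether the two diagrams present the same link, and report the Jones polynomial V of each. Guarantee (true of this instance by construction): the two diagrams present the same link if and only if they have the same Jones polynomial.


same link: no
V(D1) = 1  [12 crossings, <D> = A^6, w = +2]
V(D2) = -t^-6 + t^-5 - t^-4 + 2t^-3 - t^-2 + t^-1  [12 crossings, <D> = A^-2 - A^2 + 2A^6 - A^10 + A^14 - A^18, w = -2]
insight: comparing 2 Jones polynomials yields 2 groups


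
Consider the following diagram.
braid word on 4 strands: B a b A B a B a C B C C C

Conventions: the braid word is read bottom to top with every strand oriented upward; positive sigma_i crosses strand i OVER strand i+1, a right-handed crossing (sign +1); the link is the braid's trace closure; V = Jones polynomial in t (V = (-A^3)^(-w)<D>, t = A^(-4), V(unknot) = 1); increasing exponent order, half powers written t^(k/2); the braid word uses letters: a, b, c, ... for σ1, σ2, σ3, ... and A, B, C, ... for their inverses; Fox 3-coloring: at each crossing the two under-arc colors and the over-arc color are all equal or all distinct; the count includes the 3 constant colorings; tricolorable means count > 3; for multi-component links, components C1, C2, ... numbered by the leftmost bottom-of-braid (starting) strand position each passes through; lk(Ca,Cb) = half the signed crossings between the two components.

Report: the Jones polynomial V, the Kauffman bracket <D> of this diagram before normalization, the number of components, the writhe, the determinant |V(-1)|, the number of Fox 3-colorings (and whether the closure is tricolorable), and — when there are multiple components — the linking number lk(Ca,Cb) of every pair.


V(t) = -t^-9 + 2t^-8 - 3t^-7 + 4t^-6 - 5t^-5 + 5t^-4 - 4t^-3 + 4t^-2 - 2t^-1 + 2 - t
bracket: A^-19 - 2A^-15 + 2A^-11 - 4A^-7 + 4A^-3 - 5A + 5A^5 - 4A^9 + 3A^13 - 2A^17 + A^21, w = -5
1 component, writhe -5, over 13 crossings
det 33, colorings 9 of 3^13 — tricolorable
observation: w = -5 (over 13 crossings) is diagram-only; (-A^3)^(5) removes it from V


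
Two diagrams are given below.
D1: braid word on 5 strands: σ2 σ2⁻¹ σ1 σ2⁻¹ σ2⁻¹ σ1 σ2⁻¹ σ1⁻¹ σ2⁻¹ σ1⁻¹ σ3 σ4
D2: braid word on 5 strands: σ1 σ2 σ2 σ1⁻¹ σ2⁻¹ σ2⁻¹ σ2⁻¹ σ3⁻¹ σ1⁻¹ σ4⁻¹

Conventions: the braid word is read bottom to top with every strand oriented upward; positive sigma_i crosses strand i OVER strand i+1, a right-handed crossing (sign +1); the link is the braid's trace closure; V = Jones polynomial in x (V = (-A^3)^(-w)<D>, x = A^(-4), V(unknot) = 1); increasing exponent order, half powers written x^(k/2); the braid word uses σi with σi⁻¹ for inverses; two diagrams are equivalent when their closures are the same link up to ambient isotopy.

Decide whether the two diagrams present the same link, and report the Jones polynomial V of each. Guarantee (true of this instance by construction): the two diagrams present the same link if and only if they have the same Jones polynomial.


equivalent: no
D1 (bracket A^-2 + A^6 - A^10; 12 crossings at w = -2): V = -x^-4 + x^-3 + x^-1
V(D2) = 1  [10 crossings, <D> = A^-12, w = -4]
observation: 2 values of V(x) split the 2 diagrams


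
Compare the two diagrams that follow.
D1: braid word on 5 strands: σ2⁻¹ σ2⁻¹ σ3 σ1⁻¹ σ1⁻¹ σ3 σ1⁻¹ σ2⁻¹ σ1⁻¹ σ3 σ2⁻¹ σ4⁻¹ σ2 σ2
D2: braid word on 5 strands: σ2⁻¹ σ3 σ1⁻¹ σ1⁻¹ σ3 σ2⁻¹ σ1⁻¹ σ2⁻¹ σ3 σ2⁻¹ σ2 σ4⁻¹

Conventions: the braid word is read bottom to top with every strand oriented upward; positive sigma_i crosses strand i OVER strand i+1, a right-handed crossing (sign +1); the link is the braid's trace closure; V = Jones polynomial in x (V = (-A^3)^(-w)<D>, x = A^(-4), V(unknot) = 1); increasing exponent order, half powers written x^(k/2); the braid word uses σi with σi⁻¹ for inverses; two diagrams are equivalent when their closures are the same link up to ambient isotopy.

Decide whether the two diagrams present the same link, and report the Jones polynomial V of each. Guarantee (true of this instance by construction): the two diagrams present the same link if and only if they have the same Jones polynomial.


same link: yes
V(D1) = -x^-6 + 2x^-5 - 3x^-4 + 4x^-3 - 4x^-2 + 4x^-1 - 2 + 2x - x^2  [14 crossings, <D> = -A^-20 + 2A^-16 - 2A^-12 + 4A^-8 - 4A^-4 + 4 - 3A^4 + 2A^8 - A^12, w = -4]
D2 (bracket -A^-20 + 2A^-16 - 2A^-12 + 4A^-8 - 4A^-4 + 4 - 3A^4 + 2A^8 - A^12; 12 crossings at w = -4): V = -x^-6 + 2x^-5 - 3x^-4 + 4x^-3 - 4x^-2 + 4x^-1 - 2 + 2x - x^2
note: all 2 diagrams share one V(x), hence one class


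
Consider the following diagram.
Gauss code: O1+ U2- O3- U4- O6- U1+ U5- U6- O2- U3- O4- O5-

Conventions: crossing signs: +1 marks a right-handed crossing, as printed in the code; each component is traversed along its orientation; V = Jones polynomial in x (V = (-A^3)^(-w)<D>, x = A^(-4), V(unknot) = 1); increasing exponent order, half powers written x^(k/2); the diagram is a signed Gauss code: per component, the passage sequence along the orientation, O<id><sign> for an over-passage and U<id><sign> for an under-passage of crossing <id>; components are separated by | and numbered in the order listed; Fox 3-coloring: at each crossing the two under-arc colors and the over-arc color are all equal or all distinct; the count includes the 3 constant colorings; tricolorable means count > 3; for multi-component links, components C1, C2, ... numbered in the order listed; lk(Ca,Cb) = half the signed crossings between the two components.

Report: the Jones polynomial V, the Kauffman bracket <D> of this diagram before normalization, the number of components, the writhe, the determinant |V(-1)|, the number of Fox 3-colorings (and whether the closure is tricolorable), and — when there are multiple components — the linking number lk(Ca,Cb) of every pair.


V(x) = -x^-4 + x^-3 + x^-1
bracket: A^-8 + 1 - A^4, w = -4
1 component, writhe -4, over 6 crossings
det 3, colorings 9 of 3^6 — tricolorable
observation: det 3 = |V(-1)|; divisible by 3, so tricolorable


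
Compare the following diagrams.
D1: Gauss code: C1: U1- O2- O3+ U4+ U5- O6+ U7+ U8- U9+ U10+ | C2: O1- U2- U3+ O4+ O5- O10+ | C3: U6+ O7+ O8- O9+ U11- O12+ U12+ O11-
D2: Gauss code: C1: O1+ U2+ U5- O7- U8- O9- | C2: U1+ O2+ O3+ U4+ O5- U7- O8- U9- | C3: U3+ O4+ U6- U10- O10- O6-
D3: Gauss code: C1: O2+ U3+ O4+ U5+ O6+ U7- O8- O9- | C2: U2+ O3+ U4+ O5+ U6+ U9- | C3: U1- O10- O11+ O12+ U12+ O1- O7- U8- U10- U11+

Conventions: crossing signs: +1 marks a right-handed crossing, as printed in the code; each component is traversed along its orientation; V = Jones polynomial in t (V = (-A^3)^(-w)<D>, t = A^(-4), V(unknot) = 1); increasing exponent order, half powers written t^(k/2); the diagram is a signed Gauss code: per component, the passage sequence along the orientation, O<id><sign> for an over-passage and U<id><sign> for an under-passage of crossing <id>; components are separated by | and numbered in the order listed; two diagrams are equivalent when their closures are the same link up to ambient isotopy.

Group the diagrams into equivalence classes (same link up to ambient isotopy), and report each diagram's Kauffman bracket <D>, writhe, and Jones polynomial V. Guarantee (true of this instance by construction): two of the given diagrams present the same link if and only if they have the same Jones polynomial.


equivalence classes: {D1} | {D2} | {D3}
D1 (bracket A^-6 + A^-2 + A^2 + A^6; 12 crossings at w = +2): V = 1 + t + t^2 + t^3
D2 (bracket A^-14 + 2A^-6 + A^2; 10 crossings at w = -2): V = t^-2 + 2 + t^2
D3 (bracket A^-14 - A^-10 + 2A^-6 - A^-2 + 2A^2 + A^10; 12 crossings at w = +2): V = t^-1 + 2t - t^2 + 2t^3 - t^4 + t^5
key observation: V(t) takes 3 values over 3 diagrams, fixing the grouping


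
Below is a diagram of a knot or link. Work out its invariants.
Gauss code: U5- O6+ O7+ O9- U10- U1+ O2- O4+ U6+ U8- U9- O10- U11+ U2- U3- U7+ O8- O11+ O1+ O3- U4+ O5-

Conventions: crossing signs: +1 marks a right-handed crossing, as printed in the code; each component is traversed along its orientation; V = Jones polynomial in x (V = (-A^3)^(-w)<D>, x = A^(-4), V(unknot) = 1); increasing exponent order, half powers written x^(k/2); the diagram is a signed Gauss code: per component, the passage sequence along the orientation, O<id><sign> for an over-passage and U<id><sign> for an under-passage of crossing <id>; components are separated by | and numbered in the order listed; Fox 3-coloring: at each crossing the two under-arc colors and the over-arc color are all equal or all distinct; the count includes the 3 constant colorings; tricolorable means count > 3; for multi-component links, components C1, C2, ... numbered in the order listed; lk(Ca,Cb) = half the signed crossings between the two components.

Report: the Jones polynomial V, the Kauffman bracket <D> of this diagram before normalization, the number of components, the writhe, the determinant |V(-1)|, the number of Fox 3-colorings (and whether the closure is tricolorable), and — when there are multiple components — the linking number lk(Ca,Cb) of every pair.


Jones polynomial: V(x) = -x^-3 + 2x^-2 - 2x^-1 + 3 - 2x + 2x^2 - x^3
<D> = A^-15 - 2A^-11 + 2A^-7 - 3A^-3 + 2A - 2A^5 + A^9; writhe -1
components 1, writhe -1 (11 crossings)
3-colorings: 3 of 3^11, det 13 — not tricolorable
note: w = -1 shifts under R1 moves; the (-A^3)^(1) factor cancels that in V


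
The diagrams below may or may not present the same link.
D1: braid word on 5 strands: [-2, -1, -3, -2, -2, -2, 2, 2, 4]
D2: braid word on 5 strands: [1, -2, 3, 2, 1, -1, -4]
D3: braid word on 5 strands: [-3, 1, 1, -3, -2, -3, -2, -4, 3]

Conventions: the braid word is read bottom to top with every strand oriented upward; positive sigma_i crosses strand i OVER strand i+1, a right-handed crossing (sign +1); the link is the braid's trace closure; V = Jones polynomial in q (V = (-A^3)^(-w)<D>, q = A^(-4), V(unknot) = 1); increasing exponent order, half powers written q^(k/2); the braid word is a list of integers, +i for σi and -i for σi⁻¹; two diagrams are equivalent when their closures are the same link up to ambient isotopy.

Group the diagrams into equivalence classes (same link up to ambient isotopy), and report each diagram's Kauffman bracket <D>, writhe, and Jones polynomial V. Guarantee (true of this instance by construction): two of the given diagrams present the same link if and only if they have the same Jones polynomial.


classes: {D1} | {D2} | {D3}
V(D1) = -q^(-5/2) - q^(-1/2)  [9 crossings, <D> = A^-7 + A, w = -3]
D2 (bracket A + A^5; 7 crossings at w = +1): V = -q^(-1/2) - q^(1/2)
V(D3) = q^(-7/2) - q^(-5/2) + q^(-3/2) - 2q^(-1/2) - q^(3/2)  [9 crossings, <D> = A^-15 + 2A^-7 - A^-3 + A - A^5, w = -3]
note: 3 classes among 3 diagrams; unequal V(q) rules out equality


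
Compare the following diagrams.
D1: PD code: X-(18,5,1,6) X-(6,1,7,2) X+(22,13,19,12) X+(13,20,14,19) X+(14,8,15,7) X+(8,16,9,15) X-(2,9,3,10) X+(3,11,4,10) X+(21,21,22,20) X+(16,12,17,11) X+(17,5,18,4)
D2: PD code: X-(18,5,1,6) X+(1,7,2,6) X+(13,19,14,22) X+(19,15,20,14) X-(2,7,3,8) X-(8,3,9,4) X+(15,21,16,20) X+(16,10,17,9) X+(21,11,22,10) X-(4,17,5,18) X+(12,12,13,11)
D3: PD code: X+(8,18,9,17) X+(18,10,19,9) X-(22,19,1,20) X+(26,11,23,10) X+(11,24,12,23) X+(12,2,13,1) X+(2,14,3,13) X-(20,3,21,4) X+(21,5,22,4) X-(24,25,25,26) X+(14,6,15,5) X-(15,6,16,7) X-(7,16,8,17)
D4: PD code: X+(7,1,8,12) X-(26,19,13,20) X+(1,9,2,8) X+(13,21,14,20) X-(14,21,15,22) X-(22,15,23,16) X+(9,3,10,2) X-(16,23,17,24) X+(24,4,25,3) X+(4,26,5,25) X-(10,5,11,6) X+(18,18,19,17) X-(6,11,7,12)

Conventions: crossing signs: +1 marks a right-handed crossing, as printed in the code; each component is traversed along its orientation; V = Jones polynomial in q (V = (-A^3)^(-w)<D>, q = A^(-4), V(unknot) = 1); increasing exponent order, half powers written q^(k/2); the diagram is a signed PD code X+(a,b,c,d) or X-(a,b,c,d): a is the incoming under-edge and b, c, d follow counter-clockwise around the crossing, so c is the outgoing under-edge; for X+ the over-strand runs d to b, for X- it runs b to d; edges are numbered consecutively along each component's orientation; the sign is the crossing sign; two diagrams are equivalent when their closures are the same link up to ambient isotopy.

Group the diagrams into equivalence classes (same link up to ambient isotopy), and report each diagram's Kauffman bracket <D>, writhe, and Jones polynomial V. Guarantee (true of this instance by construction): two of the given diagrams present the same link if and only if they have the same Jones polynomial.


grouping into links: {D1, D3} | {D2} | {D4}
V(D1) = -q^(3/2) - 2q^(7/2) + q^(9/2) - q^(11/2) + q^(13/2)  (w +5, c 11, <D> = -A^-11 + A^-7 - A^-3 + 2A + A^9)
D2 (bracket A^-9 - A^-5 + 2A^-1 - 2A^3 + 3A^7 - A^11 + A^15 - A^19; 11 crossings at w = +3): V = q^(-5/2) - q^(-3/2) + q^(-1/2) - 3q^(1/2) + 2q^(3/2) - 2q^(5/2) + q^(7/2) - q^(9/2)
V(D3) = -q^(3/2) - 2q^(7/2) + q^(9/2) - q^(11/2) + q^(13/2)  (w +3, c 13, <D> = -A^-17 + A^-13 - A^-9 + 2A^-5 + A^3)
V(D4) = q^(-7/2) - q^(-5/2) + q^(-3/2) - 2q^(-1/2) - q^(3/2)  (w +1, c 13, <D> = A^-3 + 2A^5 - A^9 + A^13 - A^17)
why: comparing 4 Jones polynomials yields 3 groups


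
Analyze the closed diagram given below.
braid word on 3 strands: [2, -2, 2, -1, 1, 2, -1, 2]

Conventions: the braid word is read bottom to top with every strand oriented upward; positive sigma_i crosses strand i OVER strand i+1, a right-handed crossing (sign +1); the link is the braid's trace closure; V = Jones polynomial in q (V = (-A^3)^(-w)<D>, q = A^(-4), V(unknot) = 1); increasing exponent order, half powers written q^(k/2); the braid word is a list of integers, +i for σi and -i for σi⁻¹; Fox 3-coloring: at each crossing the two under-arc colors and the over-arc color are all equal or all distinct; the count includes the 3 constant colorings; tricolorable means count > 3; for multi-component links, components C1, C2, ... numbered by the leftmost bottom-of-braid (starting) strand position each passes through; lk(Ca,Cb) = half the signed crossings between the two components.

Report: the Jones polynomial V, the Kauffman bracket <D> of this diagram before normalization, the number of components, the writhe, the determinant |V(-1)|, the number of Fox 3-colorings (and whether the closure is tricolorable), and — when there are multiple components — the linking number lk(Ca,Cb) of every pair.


V(q) = q + q^3 - q^4
bracket: -A^-10 + A^-6 + A^2, w = +2
1 component, writhe +2, over 8 crossings
det 3, colorings 9 of 3^8 — tricolorable
observation: the word shrinks to σ2 σ2 σ1⁻¹ σ2 after cancelling


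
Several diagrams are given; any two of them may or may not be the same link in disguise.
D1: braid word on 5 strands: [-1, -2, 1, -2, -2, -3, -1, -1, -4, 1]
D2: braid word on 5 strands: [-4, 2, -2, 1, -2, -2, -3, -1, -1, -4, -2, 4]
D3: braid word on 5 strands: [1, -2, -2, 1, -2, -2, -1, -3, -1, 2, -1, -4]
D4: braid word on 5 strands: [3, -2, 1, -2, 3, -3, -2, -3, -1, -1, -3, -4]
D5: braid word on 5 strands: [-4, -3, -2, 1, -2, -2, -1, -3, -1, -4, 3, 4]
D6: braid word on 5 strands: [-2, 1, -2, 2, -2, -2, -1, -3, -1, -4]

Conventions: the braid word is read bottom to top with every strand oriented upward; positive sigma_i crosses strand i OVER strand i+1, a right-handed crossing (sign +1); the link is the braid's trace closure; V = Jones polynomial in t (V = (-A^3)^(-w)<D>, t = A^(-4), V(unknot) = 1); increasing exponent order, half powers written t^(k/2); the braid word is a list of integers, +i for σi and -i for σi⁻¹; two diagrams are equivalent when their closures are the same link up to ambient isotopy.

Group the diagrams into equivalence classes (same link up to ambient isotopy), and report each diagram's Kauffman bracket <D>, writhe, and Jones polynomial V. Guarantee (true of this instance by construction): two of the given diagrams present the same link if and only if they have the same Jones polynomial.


equivalence classes: {D1, D2, D3, D4, D5, D6}
D1 (bracket A^-14 - A^-10 + 2A^-6 - A^-2 + A^2 - A^6; 10 crossings at w = -6): V = -t^-6 + t^-5 - t^-4 + 2t^-3 - t^-2 + t^-1
D2 (bracket A^-14 - A^-10 + 2A^-6 - A^-2 + A^2 - A^6; 12 crossings at w = -6): V = -t^-6 + t^-5 - t^-4 + 2t^-3 - t^-2 + t^-1
V(D3) = -t^-6 + t^-5 - t^-4 + 2t^-3 - t^-2 + t^-1  [12 crossings, <D> = A^-14 - A^-10 + 2A^-6 - A^-2 + A^2 - A^6, w = -6]
D4 (bracket A^-14 - A^-10 + 2A^-6 - A^-2 + A^2 - A^6; 12 crossings at w = -6): V = -t^-6 + t^-5 - t^-4 + 2t^-3 - t^-2 + t^-1
V(D5) = -t^-6 + t^-5 - t^-4 + 2t^-3 - t^-2 + t^-1  [12 crossings, <D> = A^-14 - A^-10 + 2A^-6 - A^-2 + A^2 - A^6, w = -6]
D6 (bracket A^-14 - A^-10 + 2A^-6 - A^-2 + A^2 - A^6; 10 crossings at w = -6): V = -t^-6 + t^-5 - t^-4 + 2t^-3 - t^-2 + t^-1
key observation: one V(t) for all 6 diagrams — one class (guaranteed)


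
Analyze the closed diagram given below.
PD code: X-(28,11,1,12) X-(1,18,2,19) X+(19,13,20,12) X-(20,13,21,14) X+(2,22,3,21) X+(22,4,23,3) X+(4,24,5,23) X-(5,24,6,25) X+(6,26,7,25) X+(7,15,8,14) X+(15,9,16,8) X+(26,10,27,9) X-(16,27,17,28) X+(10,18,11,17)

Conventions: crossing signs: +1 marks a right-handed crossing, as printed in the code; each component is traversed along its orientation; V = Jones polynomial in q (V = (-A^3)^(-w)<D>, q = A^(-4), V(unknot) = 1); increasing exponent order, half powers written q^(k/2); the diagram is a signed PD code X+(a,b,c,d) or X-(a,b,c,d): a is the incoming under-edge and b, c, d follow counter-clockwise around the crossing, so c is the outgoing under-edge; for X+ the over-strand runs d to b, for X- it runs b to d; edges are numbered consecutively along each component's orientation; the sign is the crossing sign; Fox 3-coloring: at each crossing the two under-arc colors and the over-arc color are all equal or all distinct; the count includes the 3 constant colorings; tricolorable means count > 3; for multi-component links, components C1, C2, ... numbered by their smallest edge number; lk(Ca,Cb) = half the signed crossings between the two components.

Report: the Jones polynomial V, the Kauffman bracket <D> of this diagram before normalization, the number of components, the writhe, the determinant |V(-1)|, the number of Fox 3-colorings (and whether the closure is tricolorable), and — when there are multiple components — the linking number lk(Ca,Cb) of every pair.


V(q) = 2q - 2q^2 + 3q^3 - 3q^4 + 2q^5 - 2q^6 + q^7
bracket: A^-16 - 2A^-12 + 2A^-8 - 3A^-4 + 3 - 2A^4 + 2A^8, w = +4
1 component, writhe +4, over 14 crossings
det 15, colorings 9 of 3^14 — tricolorable
observation: w = +4 shifts under R1 moves; the (-A^3)^(-4) factor cancels that in V


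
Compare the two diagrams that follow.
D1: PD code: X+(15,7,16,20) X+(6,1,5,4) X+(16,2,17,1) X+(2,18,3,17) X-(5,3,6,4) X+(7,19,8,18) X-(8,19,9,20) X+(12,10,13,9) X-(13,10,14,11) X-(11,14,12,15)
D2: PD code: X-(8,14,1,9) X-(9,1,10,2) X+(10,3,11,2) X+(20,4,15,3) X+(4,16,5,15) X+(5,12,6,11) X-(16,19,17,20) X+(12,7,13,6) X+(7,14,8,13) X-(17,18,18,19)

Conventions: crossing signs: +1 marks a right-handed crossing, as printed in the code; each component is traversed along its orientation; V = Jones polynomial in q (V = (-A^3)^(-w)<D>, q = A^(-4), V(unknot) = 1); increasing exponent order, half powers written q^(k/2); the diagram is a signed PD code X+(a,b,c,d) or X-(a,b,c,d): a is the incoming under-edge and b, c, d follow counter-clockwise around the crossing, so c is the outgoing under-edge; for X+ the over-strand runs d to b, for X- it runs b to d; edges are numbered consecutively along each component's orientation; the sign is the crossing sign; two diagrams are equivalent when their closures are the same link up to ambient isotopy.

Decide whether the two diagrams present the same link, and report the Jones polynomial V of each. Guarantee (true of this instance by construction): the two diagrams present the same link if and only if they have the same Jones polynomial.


same link: no
V(D1) = 1 + q + q^2 + q^3  [10 crossings, <D> = A^-6 + A^-2 + A^2 + A^6, w = +2]
V(D2) = q + 2q^3 + q^5  [10 crossings, <D> = A^-14 + 2A^-6 + A^2, w = +2]
insight: 2 classes among 2 diagrams; unequal V(q) rules out equality


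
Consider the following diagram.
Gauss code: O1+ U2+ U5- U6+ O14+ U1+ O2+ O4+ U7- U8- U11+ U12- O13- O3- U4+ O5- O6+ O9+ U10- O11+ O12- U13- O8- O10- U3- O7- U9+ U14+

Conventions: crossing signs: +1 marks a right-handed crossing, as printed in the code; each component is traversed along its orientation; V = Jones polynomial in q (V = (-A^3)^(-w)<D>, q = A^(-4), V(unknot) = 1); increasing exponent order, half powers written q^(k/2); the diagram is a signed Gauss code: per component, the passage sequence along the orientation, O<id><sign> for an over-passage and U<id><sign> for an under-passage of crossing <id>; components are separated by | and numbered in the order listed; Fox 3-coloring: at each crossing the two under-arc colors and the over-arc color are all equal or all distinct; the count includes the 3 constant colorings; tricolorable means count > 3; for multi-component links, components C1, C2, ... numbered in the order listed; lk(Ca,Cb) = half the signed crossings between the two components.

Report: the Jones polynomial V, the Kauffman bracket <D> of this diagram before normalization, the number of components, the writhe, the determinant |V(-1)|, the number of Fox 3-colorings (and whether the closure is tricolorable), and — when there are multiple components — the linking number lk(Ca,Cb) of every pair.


V(q) = q^-4 - 2q^-3 + 3q^-2 - 5q^-1 + 6 - 5q + 5q^2 - 3q^3 + 2q^4 - q^5
bracket: -A^-20 + 2A^-16 - 3A^-12 + 5A^-8 - 5A^-4 + 6 - 5A^4 + 3A^8 - 2A^12 + A^16, w = 0
1 component, writhe 0, over 14 crossings
det 33, colorings 9 of 3^14 — tricolorable
observation: the span of V is 9, forcing >= 9 crossings in any diagram
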